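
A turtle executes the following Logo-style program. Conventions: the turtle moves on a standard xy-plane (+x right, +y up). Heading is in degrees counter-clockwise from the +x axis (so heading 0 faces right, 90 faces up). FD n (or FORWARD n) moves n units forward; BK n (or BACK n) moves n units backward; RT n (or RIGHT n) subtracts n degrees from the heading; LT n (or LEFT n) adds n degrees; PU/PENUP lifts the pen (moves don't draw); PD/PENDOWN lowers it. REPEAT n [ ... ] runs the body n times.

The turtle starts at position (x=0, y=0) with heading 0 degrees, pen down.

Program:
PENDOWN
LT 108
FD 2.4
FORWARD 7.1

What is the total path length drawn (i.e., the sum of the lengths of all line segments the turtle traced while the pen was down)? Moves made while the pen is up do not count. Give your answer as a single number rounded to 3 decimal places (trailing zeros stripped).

Executing turtle program step by step:
Start: pos=(0,0), heading=0, pen down
PD: pen down
LT 108: heading 0 -> 108
FD 2.4: (0,0) -> (-0.742,2.283) [heading=108, draw]
FD 7.1: (-0.742,2.283) -> (-2.936,9.035) [heading=108, draw]
Final: pos=(-2.936,9.035), heading=108, 2 segment(s) drawn

Segment lengths:
  seg 1: (0,0) -> (-0.742,2.283), length = 2.4
  seg 2: (-0.742,2.283) -> (-2.936,9.035), length = 7.1
Total = 9.5

Answer: 9.5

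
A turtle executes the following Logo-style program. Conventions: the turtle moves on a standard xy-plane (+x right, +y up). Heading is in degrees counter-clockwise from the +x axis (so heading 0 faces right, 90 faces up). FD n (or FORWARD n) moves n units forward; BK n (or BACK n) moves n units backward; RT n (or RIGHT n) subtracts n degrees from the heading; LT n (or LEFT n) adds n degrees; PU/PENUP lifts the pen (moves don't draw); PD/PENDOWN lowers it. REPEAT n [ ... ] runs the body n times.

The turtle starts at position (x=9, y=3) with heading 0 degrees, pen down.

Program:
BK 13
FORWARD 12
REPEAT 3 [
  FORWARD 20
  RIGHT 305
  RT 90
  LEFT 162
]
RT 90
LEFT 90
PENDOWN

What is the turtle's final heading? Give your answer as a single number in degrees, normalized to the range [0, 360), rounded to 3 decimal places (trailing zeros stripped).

Answer: 21

Derivation:
Executing turtle program step by step:
Start: pos=(9,3), heading=0, pen down
BK 13: (9,3) -> (-4,3) [heading=0, draw]
FD 12: (-4,3) -> (8,3) [heading=0, draw]
REPEAT 3 [
  -- iteration 1/3 --
  FD 20: (8,3) -> (28,3) [heading=0, draw]
  RT 305: heading 0 -> 55
  RT 90: heading 55 -> 325
  LT 162: heading 325 -> 127
  -- iteration 2/3 --
  FD 20: (28,3) -> (15.964,18.973) [heading=127, draw]
  RT 305: heading 127 -> 182
  RT 90: heading 182 -> 92
  LT 162: heading 92 -> 254
  -- iteration 3/3 --
  FD 20: (15.964,18.973) -> (10.451,-0.253) [heading=254, draw]
  RT 305: heading 254 -> 309
  RT 90: heading 309 -> 219
  LT 162: heading 219 -> 21
]
RT 90: heading 21 -> 291
LT 90: heading 291 -> 21
PD: pen down
Final: pos=(10.451,-0.253), heading=21, 5 segment(s) drawn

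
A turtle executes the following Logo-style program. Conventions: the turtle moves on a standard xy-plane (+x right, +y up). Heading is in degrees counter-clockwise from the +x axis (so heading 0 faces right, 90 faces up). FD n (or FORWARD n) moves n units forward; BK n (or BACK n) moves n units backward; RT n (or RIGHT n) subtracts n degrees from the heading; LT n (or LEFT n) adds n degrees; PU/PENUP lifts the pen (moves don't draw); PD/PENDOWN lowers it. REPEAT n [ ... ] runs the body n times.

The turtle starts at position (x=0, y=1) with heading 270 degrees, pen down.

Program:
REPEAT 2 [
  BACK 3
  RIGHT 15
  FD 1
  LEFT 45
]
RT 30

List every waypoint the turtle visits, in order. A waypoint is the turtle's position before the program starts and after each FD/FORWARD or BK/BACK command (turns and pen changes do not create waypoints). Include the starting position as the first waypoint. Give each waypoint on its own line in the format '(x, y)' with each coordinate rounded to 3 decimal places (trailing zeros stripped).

Executing turtle program step by step:
Start: pos=(0,1), heading=270, pen down
REPEAT 2 [
  -- iteration 1/2 --
  BK 3: (0,1) -> (0,4) [heading=270, draw]
  RT 15: heading 270 -> 255
  FD 1: (0,4) -> (-0.259,3.034) [heading=255, draw]
  LT 45: heading 255 -> 300
  -- iteration 2/2 --
  BK 3: (-0.259,3.034) -> (-1.759,5.632) [heading=300, draw]
  RT 15: heading 300 -> 285
  FD 1: (-1.759,5.632) -> (-1.5,4.666) [heading=285, draw]
  LT 45: heading 285 -> 330
]
RT 30: heading 330 -> 300
Final: pos=(-1.5,4.666), heading=300, 4 segment(s) drawn
Waypoints (5 total):
(0, 1)
(0, 4)
(-0.259, 3.034)
(-1.759, 5.632)
(-1.5, 4.666)

Answer: (0, 1)
(0, 4)
(-0.259, 3.034)
(-1.759, 5.632)
(-1.5, 4.666)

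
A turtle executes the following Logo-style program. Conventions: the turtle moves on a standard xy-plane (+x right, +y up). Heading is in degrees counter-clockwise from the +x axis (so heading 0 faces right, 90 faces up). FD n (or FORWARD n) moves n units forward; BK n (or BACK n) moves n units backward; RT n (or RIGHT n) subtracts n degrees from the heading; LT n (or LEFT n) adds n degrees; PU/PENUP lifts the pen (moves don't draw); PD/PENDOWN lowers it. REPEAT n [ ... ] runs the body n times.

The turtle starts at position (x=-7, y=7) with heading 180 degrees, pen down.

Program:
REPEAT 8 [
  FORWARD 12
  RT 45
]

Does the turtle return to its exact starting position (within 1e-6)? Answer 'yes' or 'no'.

Executing turtle program step by step:
Start: pos=(-7,7), heading=180, pen down
REPEAT 8 [
  -- iteration 1/8 --
  FD 12: (-7,7) -> (-19,7) [heading=180, draw]
  RT 45: heading 180 -> 135
  -- iteration 2/8 --
  FD 12: (-19,7) -> (-27.485,15.485) [heading=135, draw]
  RT 45: heading 135 -> 90
  -- iteration 3/8 --
  FD 12: (-27.485,15.485) -> (-27.485,27.485) [heading=90, draw]
  RT 45: heading 90 -> 45
  -- iteration 4/8 --
  FD 12: (-27.485,27.485) -> (-19,35.971) [heading=45, draw]
  RT 45: heading 45 -> 0
  -- iteration 5/8 --
  FD 12: (-19,35.971) -> (-7,35.971) [heading=0, draw]
  RT 45: heading 0 -> 315
  -- iteration 6/8 --
  FD 12: (-7,35.971) -> (1.485,27.485) [heading=315, draw]
  RT 45: heading 315 -> 270
  -- iteration 7/8 --
  FD 12: (1.485,27.485) -> (1.485,15.485) [heading=270, draw]
  RT 45: heading 270 -> 225
  -- iteration 8/8 --
  FD 12: (1.485,15.485) -> (-7,7) [heading=225, draw]
  RT 45: heading 225 -> 180
]
Final: pos=(-7,7), heading=180, 8 segment(s) drawn

Start position: (-7, 7)
Final position: (-7, 7)
Distance = 0; < 1e-6 -> CLOSED

Answer: yes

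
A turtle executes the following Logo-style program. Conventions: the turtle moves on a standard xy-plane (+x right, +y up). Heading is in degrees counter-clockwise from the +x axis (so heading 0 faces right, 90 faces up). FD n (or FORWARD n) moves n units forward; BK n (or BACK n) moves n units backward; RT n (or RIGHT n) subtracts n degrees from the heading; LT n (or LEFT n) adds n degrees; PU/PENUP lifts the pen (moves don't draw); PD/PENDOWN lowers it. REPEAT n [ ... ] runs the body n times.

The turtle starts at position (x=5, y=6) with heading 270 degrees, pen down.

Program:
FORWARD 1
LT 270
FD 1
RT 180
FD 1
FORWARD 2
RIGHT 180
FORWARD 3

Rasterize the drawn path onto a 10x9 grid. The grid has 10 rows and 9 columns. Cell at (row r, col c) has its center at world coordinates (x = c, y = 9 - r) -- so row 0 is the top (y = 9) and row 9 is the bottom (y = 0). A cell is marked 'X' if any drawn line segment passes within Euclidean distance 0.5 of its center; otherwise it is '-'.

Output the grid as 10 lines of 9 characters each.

Answer: ---------
---------
---------
-----X---
----XXXX-
---------
---------
---------
---------
---------

Derivation:
Segment 0: (5,6) -> (5,5)
Segment 1: (5,5) -> (4,5)
Segment 2: (4,5) -> (5,5)
Segment 3: (5,5) -> (7,5)
Segment 4: (7,5) -> (4,5)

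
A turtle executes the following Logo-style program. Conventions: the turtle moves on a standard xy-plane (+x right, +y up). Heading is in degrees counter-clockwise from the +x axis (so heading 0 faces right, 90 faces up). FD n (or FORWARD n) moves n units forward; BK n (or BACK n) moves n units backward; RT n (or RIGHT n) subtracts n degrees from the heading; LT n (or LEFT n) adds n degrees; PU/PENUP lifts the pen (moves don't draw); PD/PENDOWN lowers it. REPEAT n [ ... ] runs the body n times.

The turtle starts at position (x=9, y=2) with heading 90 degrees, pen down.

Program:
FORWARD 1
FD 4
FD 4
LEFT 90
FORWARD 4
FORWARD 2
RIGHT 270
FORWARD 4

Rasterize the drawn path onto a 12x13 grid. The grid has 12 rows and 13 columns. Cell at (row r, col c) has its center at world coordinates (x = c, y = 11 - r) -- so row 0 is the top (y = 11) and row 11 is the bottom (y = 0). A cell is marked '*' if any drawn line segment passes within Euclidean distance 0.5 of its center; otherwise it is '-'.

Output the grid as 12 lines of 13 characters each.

Answer: ---*******---
---*-----*---
---*-----*---
---*-----*---
---*-----*---
---------*---
---------*---
---------*---
---------*---
---------*---
-------------
-------------

Derivation:
Segment 0: (9,2) -> (9,3)
Segment 1: (9,3) -> (9,7)
Segment 2: (9,7) -> (9,11)
Segment 3: (9,11) -> (5,11)
Segment 4: (5,11) -> (3,11)
Segment 5: (3,11) -> (3,7)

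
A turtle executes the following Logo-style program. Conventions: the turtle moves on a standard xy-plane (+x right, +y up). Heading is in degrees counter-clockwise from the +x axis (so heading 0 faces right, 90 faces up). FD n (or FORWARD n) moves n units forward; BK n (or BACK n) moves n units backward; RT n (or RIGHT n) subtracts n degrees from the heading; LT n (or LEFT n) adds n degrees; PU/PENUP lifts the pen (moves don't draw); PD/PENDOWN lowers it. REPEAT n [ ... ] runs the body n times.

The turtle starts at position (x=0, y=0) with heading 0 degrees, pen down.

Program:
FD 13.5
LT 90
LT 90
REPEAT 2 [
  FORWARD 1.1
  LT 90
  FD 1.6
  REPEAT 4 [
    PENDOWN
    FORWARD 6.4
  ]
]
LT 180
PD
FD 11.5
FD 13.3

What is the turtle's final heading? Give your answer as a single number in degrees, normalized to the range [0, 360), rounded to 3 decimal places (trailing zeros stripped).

Answer: 180

Derivation:
Executing turtle program step by step:
Start: pos=(0,0), heading=0, pen down
FD 13.5: (0,0) -> (13.5,0) [heading=0, draw]
LT 90: heading 0 -> 90
LT 90: heading 90 -> 180
REPEAT 2 [
  -- iteration 1/2 --
  FD 1.1: (13.5,0) -> (12.4,0) [heading=180, draw]
  LT 90: heading 180 -> 270
  FD 1.6: (12.4,0) -> (12.4,-1.6) [heading=270, draw]
  REPEAT 4 [
    -- iteration 1/4 --
    PD: pen down
    FD 6.4: (12.4,-1.6) -> (12.4,-8) [heading=270, draw]
    -- iteration 2/4 --
    PD: pen down
    FD 6.4: (12.4,-8) -> (12.4,-14.4) [heading=270, draw]
    -- iteration 3/4 --
    PD: pen down
    FD 6.4: (12.4,-14.4) -> (12.4,-20.8) [heading=270, draw]
    -- iteration 4/4 --
    PD: pen down
    FD 6.4: (12.4,-20.8) -> (12.4,-27.2) [heading=270, draw]
  ]
  -- iteration 2/2 --
  FD 1.1: (12.4,-27.2) -> (12.4,-28.3) [heading=270, draw]
  LT 90: heading 270 -> 0
  FD 1.6: (12.4,-28.3) -> (14,-28.3) [heading=0, draw]
  REPEAT 4 [
    -- iteration 1/4 --
    PD: pen down
    FD 6.4: (14,-28.3) -> (20.4,-28.3) [heading=0, draw]
    -- iteration 2/4 --
    PD: pen down
    FD 6.4: (20.4,-28.3) -> (26.8,-28.3) [heading=0, draw]
    -- iteration 3/4 --
    PD: pen down
    FD 6.4: (26.8,-28.3) -> (33.2,-28.3) [heading=0, draw]
    -- iteration 4/4 --
    PD: pen down
    FD 6.4: (33.2,-28.3) -> (39.6,-28.3) [heading=0, draw]
  ]
]
LT 180: heading 0 -> 180
PD: pen down
FD 11.5: (39.6,-28.3) -> (28.1,-28.3) [heading=180, draw]
FD 13.3: (28.1,-28.3) -> (14.8,-28.3) [heading=180, draw]
Final: pos=(14.8,-28.3), heading=180, 15 segment(s) drawn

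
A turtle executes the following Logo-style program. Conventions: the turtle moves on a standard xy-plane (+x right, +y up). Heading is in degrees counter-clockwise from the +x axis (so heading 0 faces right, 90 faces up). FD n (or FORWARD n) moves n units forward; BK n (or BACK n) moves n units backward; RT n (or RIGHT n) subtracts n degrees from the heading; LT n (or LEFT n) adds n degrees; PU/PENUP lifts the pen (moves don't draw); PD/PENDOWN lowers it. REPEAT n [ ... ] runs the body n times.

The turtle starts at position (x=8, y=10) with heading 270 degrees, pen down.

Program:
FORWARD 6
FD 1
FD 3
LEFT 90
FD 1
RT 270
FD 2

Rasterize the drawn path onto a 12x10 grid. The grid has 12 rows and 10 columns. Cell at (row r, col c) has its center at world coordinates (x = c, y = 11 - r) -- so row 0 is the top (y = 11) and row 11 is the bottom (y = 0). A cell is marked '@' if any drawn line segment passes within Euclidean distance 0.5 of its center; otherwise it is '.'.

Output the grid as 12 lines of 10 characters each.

Answer: ..........
........@.
........@.
........@.
........@.
........@.
........@.
........@.
........@.
........@@
........@@
........@@

Derivation:
Segment 0: (8,10) -> (8,4)
Segment 1: (8,4) -> (8,3)
Segment 2: (8,3) -> (8,0)
Segment 3: (8,0) -> (9,-0)
Segment 4: (9,-0) -> (9,2)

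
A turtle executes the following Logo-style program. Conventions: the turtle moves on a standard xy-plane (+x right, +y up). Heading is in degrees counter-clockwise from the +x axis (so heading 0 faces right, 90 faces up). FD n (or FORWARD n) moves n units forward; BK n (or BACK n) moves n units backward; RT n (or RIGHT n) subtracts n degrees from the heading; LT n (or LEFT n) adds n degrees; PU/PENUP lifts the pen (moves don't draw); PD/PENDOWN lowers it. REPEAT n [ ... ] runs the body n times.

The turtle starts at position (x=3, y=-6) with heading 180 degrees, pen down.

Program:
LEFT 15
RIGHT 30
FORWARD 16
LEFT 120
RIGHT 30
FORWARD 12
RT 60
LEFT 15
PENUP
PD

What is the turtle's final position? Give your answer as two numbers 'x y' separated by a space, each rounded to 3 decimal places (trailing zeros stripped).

Answer: -15.561 -13.45

Derivation:
Executing turtle program step by step:
Start: pos=(3,-6), heading=180, pen down
LT 15: heading 180 -> 195
RT 30: heading 195 -> 165
FD 16: (3,-6) -> (-12.455,-1.859) [heading=165, draw]
LT 120: heading 165 -> 285
RT 30: heading 285 -> 255
FD 12: (-12.455,-1.859) -> (-15.561,-13.45) [heading=255, draw]
RT 60: heading 255 -> 195
LT 15: heading 195 -> 210
PU: pen up
PD: pen down
Final: pos=(-15.561,-13.45), heading=210, 2 segment(s) drawn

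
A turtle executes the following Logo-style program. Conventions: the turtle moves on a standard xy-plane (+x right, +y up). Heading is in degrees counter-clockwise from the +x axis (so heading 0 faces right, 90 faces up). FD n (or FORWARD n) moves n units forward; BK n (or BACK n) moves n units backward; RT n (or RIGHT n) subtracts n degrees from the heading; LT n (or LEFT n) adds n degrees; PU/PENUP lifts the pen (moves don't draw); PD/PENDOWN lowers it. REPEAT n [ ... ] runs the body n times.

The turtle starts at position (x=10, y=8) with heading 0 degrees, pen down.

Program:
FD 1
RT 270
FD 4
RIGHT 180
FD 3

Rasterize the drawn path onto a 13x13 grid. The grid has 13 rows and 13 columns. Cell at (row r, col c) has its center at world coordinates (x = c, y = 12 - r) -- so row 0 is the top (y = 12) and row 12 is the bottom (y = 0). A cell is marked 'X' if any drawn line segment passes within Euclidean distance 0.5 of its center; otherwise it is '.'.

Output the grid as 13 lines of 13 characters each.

Answer: ...........X.
...........X.
...........X.
...........X.
..........XX.
.............
.............
.............
.............
.............
.............
.............
.............

Derivation:
Segment 0: (10,8) -> (11,8)
Segment 1: (11,8) -> (11,12)
Segment 2: (11,12) -> (11,9)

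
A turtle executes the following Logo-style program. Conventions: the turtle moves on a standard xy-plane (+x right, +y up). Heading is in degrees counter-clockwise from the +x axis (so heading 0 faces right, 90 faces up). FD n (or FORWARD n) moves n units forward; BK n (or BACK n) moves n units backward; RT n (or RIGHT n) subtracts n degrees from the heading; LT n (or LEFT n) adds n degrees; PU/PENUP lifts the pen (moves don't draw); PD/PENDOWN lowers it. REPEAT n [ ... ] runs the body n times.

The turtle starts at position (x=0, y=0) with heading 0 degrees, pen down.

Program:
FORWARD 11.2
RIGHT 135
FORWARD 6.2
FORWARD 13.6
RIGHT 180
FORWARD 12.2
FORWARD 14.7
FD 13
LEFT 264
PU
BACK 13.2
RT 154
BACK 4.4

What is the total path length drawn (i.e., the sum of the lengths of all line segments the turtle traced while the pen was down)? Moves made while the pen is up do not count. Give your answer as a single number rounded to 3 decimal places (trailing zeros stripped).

Executing turtle program step by step:
Start: pos=(0,0), heading=0, pen down
FD 11.2: (0,0) -> (11.2,0) [heading=0, draw]
RT 135: heading 0 -> 225
FD 6.2: (11.2,0) -> (6.816,-4.384) [heading=225, draw]
FD 13.6: (6.816,-4.384) -> (-2.801,-14.001) [heading=225, draw]
RT 180: heading 225 -> 45
FD 12.2: (-2.801,-14.001) -> (5.826,-5.374) [heading=45, draw]
FD 14.7: (5.826,-5.374) -> (16.22,5.02) [heading=45, draw]
FD 13: (16.22,5.02) -> (25.413,14.213) [heading=45, draw]
LT 264: heading 45 -> 309
PU: pen up
BK 13.2: (25.413,14.213) -> (17.106,24.471) [heading=309, move]
RT 154: heading 309 -> 155
BK 4.4: (17.106,24.471) -> (21.094,22.612) [heading=155, move]
Final: pos=(21.094,22.612), heading=155, 6 segment(s) drawn

Segment lengths:
  seg 1: (0,0) -> (11.2,0), length = 11.2
  seg 2: (11.2,0) -> (6.816,-4.384), length = 6.2
  seg 3: (6.816,-4.384) -> (-2.801,-14.001), length = 13.6
  seg 4: (-2.801,-14.001) -> (5.826,-5.374), length = 12.2
  seg 5: (5.826,-5.374) -> (16.22,5.02), length = 14.7
  seg 6: (16.22,5.02) -> (25.413,14.213), length = 13
Total = 70.9

Answer: 70.9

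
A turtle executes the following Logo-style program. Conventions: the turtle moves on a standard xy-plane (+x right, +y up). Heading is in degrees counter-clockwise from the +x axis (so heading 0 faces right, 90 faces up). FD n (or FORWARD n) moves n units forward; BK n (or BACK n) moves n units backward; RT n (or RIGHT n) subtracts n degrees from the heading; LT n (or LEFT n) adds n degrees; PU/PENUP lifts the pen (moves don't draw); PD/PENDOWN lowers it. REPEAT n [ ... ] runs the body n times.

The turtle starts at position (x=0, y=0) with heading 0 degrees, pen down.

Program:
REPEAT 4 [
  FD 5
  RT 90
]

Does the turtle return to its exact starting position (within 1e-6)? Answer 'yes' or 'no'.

Answer: yes

Derivation:
Executing turtle program step by step:
Start: pos=(0,0), heading=0, pen down
REPEAT 4 [
  -- iteration 1/4 --
  FD 5: (0,0) -> (5,0) [heading=0, draw]
  RT 90: heading 0 -> 270
  -- iteration 2/4 --
  FD 5: (5,0) -> (5,-5) [heading=270, draw]
  RT 90: heading 270 -> 180
  -- iteration 3/4 --
  FD 5: (5,-5) -> (0,-5) [heading=180, draw]
  RT 90: heading 180 -> 90
  -- iteration 4/4 --
  FD 5: (0,-5) -> (0,0) [heading=90, draw]
  RT 90: heading 90 -> 0
]
Final: pos=(0,0), heading=0, 4 segment(s) drawn

Start position: (0, 0)
Final position: (0, 0)
Distance = 0; < 1e-6 -> CLOSED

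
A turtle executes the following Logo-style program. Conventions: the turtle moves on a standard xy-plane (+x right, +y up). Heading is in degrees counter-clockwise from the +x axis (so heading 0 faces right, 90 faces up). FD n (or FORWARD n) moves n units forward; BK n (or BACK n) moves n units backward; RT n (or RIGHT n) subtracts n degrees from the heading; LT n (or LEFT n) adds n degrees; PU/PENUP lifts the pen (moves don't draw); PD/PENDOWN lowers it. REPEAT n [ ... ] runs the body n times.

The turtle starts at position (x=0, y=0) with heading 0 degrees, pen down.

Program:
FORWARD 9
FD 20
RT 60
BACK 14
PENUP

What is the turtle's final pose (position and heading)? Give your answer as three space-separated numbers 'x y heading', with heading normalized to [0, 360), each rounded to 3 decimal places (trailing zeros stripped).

Answer: 22 12.124 300

Derivation:
Executing turtle program step by step:
Start: pos=(0,0), heading=0, pen down
FD 9: (0,0) -> (9,0) [heading=0, draw]
FD 20: (9,0) -> (29,0) [heading=0, draw]
RT 60: heading 0 -> 300
BK 14: (29,0) -> (22,12.124) [heading=300, draw]
PU: pen up
Final: pos=(22,12.124), heading=300, 3 segment(s) drawn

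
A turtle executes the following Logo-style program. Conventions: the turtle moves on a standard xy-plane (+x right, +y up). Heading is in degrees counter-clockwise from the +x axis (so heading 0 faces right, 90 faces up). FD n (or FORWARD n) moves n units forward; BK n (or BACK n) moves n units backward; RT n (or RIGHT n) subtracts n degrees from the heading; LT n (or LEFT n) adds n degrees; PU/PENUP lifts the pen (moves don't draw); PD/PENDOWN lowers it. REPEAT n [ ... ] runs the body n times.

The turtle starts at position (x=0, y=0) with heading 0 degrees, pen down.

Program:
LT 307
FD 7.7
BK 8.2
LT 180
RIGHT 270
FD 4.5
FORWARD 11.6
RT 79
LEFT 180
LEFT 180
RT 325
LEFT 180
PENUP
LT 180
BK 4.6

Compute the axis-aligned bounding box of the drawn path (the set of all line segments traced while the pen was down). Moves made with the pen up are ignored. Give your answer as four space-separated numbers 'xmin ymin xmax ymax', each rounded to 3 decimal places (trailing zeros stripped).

Executing turtle program step by step:
Start: pos=(0,0), heading=0, pen down
LT 307: heading 0 -> 307
FD 7.7: (0,0) -> (4.634,-6.149) [heading=307, draw]
BK 8.2: (4.634,-6.149) -> (-0.301,0.399) [heading=307, draw]
LT 180: heading 307 -> 127
RT 270: heading 127 -> 217
FD 4.5: (-0.301,0.399) -> (-3.895,-2.309) [heading=217, draw]
FD 11.6: (-3.895,-2.309) -> (-13.159,-9.29) [heading=217, draw]
RT 79: heading 217 -> 138
LT 180: heading 138 -> 318
LT 180: heading 318 -> 138
RT 325: heading 138 -> 173
LT 180: heading 173 -> 353
PU: pen up
LT 180: heading 353 -> 173
BK 4.6: (-13.159,-9.29) -> (-8.593,-9.851) [heading=173, move]
Final: pos=(-8.593,-9.851), heading=173, 4 segment(s) drawn

Segment endpoints: x in {-13.159, -3.895, -0.301, 0, 4.634}, y in {-9.29, -6.149, -2.309, 0, 0.399}
xmin=-13.159, ymin=-9.29, xmax=4.634, ymax=0.399

Answer: -13.159 -9.29 4.634 0.399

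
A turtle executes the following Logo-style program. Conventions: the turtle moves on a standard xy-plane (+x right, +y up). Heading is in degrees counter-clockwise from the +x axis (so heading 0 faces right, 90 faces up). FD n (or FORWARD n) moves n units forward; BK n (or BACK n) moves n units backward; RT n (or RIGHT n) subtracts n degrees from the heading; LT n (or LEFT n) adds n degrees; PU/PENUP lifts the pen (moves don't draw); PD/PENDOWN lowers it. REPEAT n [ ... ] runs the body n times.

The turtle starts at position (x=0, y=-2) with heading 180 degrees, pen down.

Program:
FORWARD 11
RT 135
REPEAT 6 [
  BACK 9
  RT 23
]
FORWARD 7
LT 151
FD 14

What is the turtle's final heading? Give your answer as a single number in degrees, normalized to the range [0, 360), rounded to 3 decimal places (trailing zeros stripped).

Executing turtle program step by step:
Start: pos=(0,-2), heading=180, pen down
FD 11: (0,-2) -> (-11,-2) [heading=180, draw]
RT 135: heading 180 -> 45
REPEAT 6 [
  -- iteration 1/6 --
  BK 9: (-11,-2) -> (-17.364,-8.364) [heading=45, draw]
  RT 23: heading 45 -> 22
  -- iteration 2/6 --
  BK 9: (-17.364,-8.364) -> (-25.709,-11.735) [heading=22, draw]
  RT 23: heading 22 -> 359
  -- iteration 3/6 --
  BK 9: (-25.709,-11.735) -> (-34.707,-11.578) [heading=359, draw]
  RT 23: heading 359 -> 336
  -- iteration 4/6 --
  BK 9: (-34.707,-11.578) -> (-42.929,-7.918) [heading=336, draw]
  RT 23: heading 336 -> 313
  -- iteration 5/6 --
  BK 9: (-42.929,-7.918) -> (-49.067,-1.336) [heading=313, draw]
  RT 23: heading 313 -> 290
  -- iteration 6/6 --
  BK 9: (-49.067,-1.336) -> (-52.145,7.122) [heading=290, draw]
  RT 23: heading 290 -> 267
]
FD 7: (-52.145,7.122) -> (-52.512,0.131) [heading=267, draw]
LT 151: heading 267 -> 58
FD 14: (-52.512,0.131) -> (-45.093,12.004) [heading=58, draw]
Final: pos=(-45.093,12.004), heading=58, 9 segment(s) drawn

Answer: 58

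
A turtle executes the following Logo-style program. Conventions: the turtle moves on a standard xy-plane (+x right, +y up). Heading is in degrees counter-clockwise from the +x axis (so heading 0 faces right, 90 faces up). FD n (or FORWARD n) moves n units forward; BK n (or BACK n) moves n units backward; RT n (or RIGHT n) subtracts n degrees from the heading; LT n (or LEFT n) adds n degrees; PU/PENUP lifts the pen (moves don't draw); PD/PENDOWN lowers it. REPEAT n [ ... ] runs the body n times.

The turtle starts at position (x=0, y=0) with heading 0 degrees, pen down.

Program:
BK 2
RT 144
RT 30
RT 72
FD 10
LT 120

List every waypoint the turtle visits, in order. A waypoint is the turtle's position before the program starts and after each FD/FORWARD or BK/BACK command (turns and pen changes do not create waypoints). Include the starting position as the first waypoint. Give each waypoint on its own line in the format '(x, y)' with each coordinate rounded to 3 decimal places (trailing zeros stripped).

Executing turtle program step by step:
Start: pos=(0,0), heading=0, pen down
BK 2: (0,0) -> (-2,0) [heading=0, draw]
RT 144: heading 0 -> 216
RT 30: heading 216 -> 186
RT 72: heading 186 -> 114
FD 10: (-2,0) -> (-6.067,9.135) [heading=114, draw]
LT 120: heading 114 -> 234
Final: pos=(-6.067,9.135), heading=234, 2 segment(s) drawn
Waypoints (3 total):
(0, 0)
(-2, 0)
(-6.067, 9.135)

Answer: (0, 0)
(-2, 0)
(-6.067, 9.135)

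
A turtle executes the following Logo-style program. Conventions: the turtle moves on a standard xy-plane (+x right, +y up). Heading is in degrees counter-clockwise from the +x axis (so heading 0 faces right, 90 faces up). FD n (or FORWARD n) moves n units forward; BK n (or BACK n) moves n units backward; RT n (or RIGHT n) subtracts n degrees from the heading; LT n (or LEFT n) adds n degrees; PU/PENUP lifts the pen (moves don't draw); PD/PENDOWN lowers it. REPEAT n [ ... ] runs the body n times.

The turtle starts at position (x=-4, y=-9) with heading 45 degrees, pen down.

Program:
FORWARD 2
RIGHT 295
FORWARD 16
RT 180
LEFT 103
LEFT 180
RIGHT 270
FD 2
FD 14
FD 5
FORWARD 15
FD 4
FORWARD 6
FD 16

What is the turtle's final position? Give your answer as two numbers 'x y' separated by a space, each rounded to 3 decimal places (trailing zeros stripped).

Answer: 25.71 -44.548

Derivation:
Executing turtle program step by step:
Start: pos=(-4,-9), heading=45, pen down
FD 2: (-4,-9) -> (-2.586,-7.586) [heading=45, draw]
RT 295: heading 45 -> 110
FD 16: (-2.586,-7.586) -> (-8.058,7.449) [heading=110, draw]
RT 180: heading 110 -> 290
LT 103: heading 290 -> 33
LT 180: heading 33 -> 213
RT 270: heading 213 -> 303
FD 2: (-8.058,7.449) -> (-6.969,5.772) [heading=303, draw]
FD 14: (-6.969,5.772) -> (0.656,-5.969) [heading=303, draw]
FD 5: (0.656,-5.969) -> (3.379,-10.163) [heading=303, draw]
FD 15: (3.379,-10.163) -> (11.549,-22.743) [heading=303, draw]
FD 4: (11.549,-22.743) -> (13.727,-26.098) [heading=303, draw]
FD 6: (13.727,-26.098) -> (16.995,-31.13) [heading=303, draw]
FD 16: (16.995,-31.13) -> (25.71,-44.548) [heading=303, draw]
Final: pos=(25.71,-44.548), heading=303, 9 segment(s) drawn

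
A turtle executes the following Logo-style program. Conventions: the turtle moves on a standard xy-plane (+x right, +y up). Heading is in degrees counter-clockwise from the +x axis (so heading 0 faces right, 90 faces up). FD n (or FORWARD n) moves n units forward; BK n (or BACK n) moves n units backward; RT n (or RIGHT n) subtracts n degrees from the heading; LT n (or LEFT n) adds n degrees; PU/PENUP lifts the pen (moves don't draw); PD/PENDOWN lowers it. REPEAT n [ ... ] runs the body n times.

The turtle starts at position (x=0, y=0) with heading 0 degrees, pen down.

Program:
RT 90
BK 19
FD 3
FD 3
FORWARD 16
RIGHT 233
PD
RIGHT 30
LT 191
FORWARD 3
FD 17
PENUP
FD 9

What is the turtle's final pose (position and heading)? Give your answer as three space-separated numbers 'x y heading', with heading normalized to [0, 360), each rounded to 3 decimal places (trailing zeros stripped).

Answer: -27.581 -11.961 198

Derivation:
Executing turtle program step by step:
Start: pos=(0,0), heading=0, pen down
RT 90: heading 0 -> 270
BK 19: (0,0) -> (0,19) [heading=270, draw]
FD 3: (0,19) -> (0,16) [heading=270, draw]
FD 3: (0,16) -> (0,13) [heading=270, draw]
FD 16: (0,13) -> (0,-3) [heading=270, draw]
RT 233: heading 270 -> 37
PD: pen down
RT 30: heading 37 -> 7
LT 191: heading 7 -> 198
FD 3: (0,-3) -> (-2.853,-3.927) [heading=198, draw]
FD 17: (-2.853,-3.927) -> (-19.021,-9.18) [heading=198, draw]
PU: pen up
FD 9: (-19.021,-9.18) -> (-27.581,-11.961) [heading=198, move]
Final: pos=(-27.581,-11.961), heading=198, 6 segment(s) drawn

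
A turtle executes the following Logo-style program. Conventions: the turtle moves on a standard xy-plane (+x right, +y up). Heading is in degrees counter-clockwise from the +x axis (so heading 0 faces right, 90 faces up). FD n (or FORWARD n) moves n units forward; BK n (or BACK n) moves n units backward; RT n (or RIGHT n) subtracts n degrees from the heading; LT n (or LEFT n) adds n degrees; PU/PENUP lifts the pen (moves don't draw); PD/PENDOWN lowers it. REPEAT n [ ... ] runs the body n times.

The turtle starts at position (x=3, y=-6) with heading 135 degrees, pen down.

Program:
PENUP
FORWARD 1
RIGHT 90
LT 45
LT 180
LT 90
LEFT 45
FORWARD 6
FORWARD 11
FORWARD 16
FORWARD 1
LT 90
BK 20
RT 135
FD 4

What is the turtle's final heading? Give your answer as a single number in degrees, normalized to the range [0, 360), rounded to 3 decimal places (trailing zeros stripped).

Answer: 0

Derivation:
Executing turtle program step by step:
Start: pos=(3,-6), heading=135, pen down
PU: pen up
FD 1: (3,-6) -> (2.293,-5.293) [heading=135, move]
RT 90: heading 135 -> 45
LT 45: heading 45 -> 90
LT 180: heading 90 -> 270
LT 90: heading 270 -> 0
LT 45: heading 0 -> 45
FD 6: (2.293,-5.293) -> (6.536,-1.05) [heading=45, move]
FD 11: (6.536,-1.05) -> (14.314,6.728) [heading=45, move]
FD 16: (14.314,6.728) -> (25.627,18.042) [heading=45, move]
FD 1: (25.627,18.042) -> (26.335,18.749) [heading=45, move]
LT 90: heading 45 -> 135
BK 20: (26.335,18.749) -> (40.477,4.607) [heading=135, move]
RT 135: heading 135 -> 0
FD 4: (40.477,4.607) -> (44.477,4.607) [heading=0, move]
Final: pos=(44.477,4.607), heading=0, 0 segment(s) drawn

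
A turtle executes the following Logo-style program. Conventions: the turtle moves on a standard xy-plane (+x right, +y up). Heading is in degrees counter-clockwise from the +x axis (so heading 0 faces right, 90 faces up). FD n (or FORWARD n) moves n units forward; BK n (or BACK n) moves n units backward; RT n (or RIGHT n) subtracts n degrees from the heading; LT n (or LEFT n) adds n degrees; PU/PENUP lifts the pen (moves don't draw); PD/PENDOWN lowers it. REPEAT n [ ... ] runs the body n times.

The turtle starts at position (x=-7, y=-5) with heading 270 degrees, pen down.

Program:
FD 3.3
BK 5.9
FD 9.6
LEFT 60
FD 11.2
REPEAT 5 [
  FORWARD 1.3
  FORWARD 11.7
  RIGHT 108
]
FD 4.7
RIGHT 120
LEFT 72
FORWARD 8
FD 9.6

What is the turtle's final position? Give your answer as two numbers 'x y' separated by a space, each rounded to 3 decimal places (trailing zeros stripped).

Answer: 1.506 -12.714

Derivation:
Executing turtle program step by step:
Start: pos=(-7,-5), heading=270, pen down
FD 3.3: (-7,-5) -> (-7,-8.3) [heading=270, draw]
BK 5.9: (-7,-8.3) -> (-7,-2.4) [heading=270, draw]
FD 9.6: (-7,-2.4) -> (-7,-12) [heading=270, draw]
LT 60: heading 270 -> 330
FD 11.2: (-7,-12) -> (2.699,-17.6) [heading=330, draw]
REPEAT 5 [
  -- iteration 1/5 --
  FD 1.3: (2.699,-17.6) -> (3.825,-18.25) [heading=330, draw]
  FD 11.7: (3.825,-18.25) -> (13.958,-24.1) [heading=330, draw]
  RT 108: heading 330 -> 222
  -- iteration 2/5 --
  FD 1.3: (13.958,-24.1) -> (12.992,-24.97) [heading=222, draw]
  FD 11.7: (12.992,-24.97) -> (4.297,-32.799) [heading=222, draw]
  RT 108: heading 222 -> 114
  -- iteration 3/5 --
  FD 1.3: (4.297,-32.799) -> (3.768,-31.611) [heading=114, draw]
  FD 11.7: (3.768,-31.611) -> (-0.991,-20.923) [heading=114, draw]
  RT 108: heading 114 -> 6
  -- iteration 4/5 --
  FD 1.3: (-0.991,-20.923) -> (0.302,-20.787) [heading=6, draw]
  FD 11.7: (0.302,-20.787) -> (11.938,-19.564) [heading=6, draw]
  RT 108: heading 6 -> 258
  -- iteration 5/5 --
  FD 1.3: (11.938,-19.564) -> (11.668,-20.835) [heading=258, draw]
  FD 11.7: (11.668,-20.835) -> (9.235,-32.28) [heading=258, draw]
  RT 108: heading 258 -> 150
]
FD 4.7: (9.235,-32.28) -> (5.165,-29.93) [heading=150, draw]
RT 120: heading 150 -> 30
LT 72: heading 30 -> 102
FD 8: (5.165,-29.93) -> (3.502,-22.104) [heading=102, draw]
FD 9.6: (3.502,-22.104) -> (1.506,-12.714) [heading=102, draw]
Final: pos=(1.506,-12.714), heading=102, 17 segment(s) drawn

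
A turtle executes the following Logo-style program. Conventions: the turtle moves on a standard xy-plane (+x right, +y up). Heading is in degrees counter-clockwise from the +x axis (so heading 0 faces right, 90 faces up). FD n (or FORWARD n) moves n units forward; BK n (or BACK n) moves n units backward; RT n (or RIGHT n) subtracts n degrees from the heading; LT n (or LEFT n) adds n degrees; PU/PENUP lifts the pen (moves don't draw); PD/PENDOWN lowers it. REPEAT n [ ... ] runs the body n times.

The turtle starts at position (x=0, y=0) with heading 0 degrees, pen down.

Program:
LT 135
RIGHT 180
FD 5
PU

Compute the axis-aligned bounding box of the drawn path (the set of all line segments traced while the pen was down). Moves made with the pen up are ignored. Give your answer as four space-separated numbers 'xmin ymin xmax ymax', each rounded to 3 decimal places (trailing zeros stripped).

Executing turtle program step by step:
Start: pos=(0,0), heading=0, pen down
LT 135: heading 0 -> 135
RT 180: heading 135 -> 315
FD 5: (0,0) -> (3.536,-3.536) [heading=315, draw]
PU: pen up
Final: pos=(3.536,-3.536), heading=315, 1 segment(s) drawn

Segment endpoints: x in {0, 3.536}, y in {-3.536, 0}
xmin=0, ymin=-3.536, xmax=3.536, ymax=0

Answer: 0 -3.536 3.536 0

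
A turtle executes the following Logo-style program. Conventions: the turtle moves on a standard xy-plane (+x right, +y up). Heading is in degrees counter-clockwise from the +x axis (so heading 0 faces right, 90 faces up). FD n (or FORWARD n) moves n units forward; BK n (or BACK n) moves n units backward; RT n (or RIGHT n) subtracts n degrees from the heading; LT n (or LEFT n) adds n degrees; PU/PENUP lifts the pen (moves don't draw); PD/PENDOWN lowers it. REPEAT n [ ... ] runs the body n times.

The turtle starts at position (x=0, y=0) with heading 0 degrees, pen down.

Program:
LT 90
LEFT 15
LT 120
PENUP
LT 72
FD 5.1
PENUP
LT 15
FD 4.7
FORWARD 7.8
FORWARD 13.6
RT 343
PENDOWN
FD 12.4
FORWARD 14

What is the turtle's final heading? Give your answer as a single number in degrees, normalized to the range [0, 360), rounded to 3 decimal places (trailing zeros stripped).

Executing turtle program step by step:
Start: pos=(0,0), heading=0, pen down
LT 90: heading 0 -> 90
LT 15: heading 90 -> 105
LT 120: heading 105 -> 225
PU: pen up
LT 72: heading 225 -> 297
FD 5.1: (0,0) -> (2.315,-4.544) [heading=297, move]
PU: pen up
LT 15: heading 297 -> 312
FD 4.7: (2.315,-4.544) -> (5.46,-8.037) [heading=312, move]
FD 7.8: (5.46,-8.037) -> (10.679,-13.833) [heading=312, move]
FD 13.6: (10.679,-13.833) -> (19.78,-23.94) [heading=312, move]
RT 343: heading 312 -> 329
PD: pen down
FD 12.4: (19.78,-23.94) -> (30.409,-30.327) [heading=329, draw]
FD 14: (30.409,-30.327) -> (42.409,-37.537) [heading=329, draw]
Final: pos=(42.409,-37.537), heading=329, 2 segment(s) drawn

Answer: 329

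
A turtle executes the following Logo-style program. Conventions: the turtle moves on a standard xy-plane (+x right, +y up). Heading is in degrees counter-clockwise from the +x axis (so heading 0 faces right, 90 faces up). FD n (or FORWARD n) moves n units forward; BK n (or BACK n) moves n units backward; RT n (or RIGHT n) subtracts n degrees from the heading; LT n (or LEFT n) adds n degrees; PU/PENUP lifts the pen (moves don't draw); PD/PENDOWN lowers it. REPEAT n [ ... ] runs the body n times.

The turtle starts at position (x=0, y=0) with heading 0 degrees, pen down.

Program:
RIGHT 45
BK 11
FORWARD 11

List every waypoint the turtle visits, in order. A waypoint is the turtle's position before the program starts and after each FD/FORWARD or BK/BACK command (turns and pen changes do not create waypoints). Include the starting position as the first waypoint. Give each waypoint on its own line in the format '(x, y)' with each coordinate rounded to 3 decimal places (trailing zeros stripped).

Answer: (0, 0)
(-7.778, 7.778)
(0, 0)

Derivation:
Executing turtle program step by step:
Start: pos=(0,0), heading=0, pen down
RT 45: heading 0 -> 315
BK 11: (0,0) -> (-7.778,7.778) [heading=315, draw]
FD 11: (-7.778,7.778) -> (0,0) [heading=315, draw]
Final: pos=(0,0), heading=315, 2 segment(s) drawn
Waypoints (3 total):
(0, 0)
(-7.778, 7.778)
(0, 0)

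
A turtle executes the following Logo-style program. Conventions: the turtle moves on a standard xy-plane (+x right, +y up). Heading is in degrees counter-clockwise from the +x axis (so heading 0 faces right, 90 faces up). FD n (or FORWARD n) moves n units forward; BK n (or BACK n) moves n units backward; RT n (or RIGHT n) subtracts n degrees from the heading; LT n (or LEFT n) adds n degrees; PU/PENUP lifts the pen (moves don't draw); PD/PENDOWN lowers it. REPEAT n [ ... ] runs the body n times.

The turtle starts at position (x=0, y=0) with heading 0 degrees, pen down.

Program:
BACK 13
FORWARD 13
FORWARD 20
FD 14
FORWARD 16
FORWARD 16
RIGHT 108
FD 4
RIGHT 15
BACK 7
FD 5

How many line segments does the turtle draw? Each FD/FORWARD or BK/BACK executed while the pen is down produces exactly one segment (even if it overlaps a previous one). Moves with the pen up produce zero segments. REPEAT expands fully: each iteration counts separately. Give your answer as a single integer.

Executing turtle program step by step:
Start: pos=(0,0), heading=0, pen down
BK 13: (0,0) -> (-13,0) [heading=0, draw]
FD 13: (-13,0) -> (0,0) [heading=0, draw]
FD 20: (0,0) -> (20,0) [heading=0, draw]
FD 14: (20,0) -> (34,0) [heading=0, draw]
FD 16: (34,0) -> (50,0) [heading=0, draw]
FD 16: (50,0) -> (66,0) [heading=0, draw]
RT 108: heading 0 -> 252
FD 4: (66,0) -> (64.764,-3.804) [heading=252, draw]
RT 15: heading 252 -> 237
BK 7: (64.764,-3.804) -> (68.576,2.066) [heading=237, draw]
FD 5: (68.576,2.066) -> (65.853,-2.127) [heading=237, draw]
Final: pos=(65.853,-2.127), heading=237, 9 segment(s) drawn
Segments drawn: 9

Answer: 9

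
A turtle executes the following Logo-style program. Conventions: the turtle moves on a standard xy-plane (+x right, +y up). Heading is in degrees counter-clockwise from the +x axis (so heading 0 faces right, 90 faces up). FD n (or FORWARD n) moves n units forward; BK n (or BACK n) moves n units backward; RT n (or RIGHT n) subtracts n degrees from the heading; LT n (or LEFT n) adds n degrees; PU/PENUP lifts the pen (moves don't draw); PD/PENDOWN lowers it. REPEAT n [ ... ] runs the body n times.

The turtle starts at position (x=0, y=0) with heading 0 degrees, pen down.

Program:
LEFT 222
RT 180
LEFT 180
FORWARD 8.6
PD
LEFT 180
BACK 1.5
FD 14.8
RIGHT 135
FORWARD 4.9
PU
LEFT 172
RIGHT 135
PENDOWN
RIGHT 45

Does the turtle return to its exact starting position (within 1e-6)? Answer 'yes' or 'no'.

Executing turtle program step by step:
Start: pos=(0,0), heading=0, pen down
LT 222: heading 0 -> 222
RT 180: heading 222 -> 42
LT 180: heading 42 -> 222
FD 8.6: (0,0) -> (-6.391,-5.755) [heading=222, draw]
PD: pen down
LT 180: heading 222 -> 42
BK 1.5: (-6.391,-5.755) -> (-7.506,-6.758) [heading=42, draw]
FD 14.8: (-7.506,-6.758) -> (3.493,3.145) [heading=42, draw]
RT 135: heading 42 -> 267
FD 4.9: (3.493,3.145) -> (3.236,-1.748) [heading=267, draw]
PU: pen up
LT 172: heading 267 -> 79
RT 135: heading 79 -> 304
PD: pen down
RT 45: heading 304 -> 259
Final: pos=(3.236,-1.748), heading=259, 4 segment(s) drawn

Start position: (0, 0)
Final position: (3.236, -1.748)
Distance = 3.678; >= 1e-6 -> NOT closed

Answer: no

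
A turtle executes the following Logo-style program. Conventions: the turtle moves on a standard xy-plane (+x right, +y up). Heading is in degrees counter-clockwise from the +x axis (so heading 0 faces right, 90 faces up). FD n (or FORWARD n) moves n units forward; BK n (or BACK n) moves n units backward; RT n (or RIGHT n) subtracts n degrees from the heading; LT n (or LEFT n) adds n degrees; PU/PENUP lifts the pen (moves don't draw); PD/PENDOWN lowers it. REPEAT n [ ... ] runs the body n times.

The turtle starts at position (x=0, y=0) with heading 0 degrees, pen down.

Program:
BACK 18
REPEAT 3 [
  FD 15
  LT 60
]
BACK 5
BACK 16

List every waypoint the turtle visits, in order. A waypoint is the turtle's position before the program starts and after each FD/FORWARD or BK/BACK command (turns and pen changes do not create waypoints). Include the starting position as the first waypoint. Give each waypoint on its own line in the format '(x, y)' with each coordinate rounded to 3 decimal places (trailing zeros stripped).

Executing turtle program step by step:
Start: pos=(0,0), heading=0, pen down
BK 18: (0,0) -> (-18,0) [heading=0, draw]
REPEAT 3 [
  -- iteration 1/3 --
  FD 15: (-18,0) -> (-3,0) [heading=0, draw]
  LT 60: heading 0 -> 60
  -- iteration 2/3 --
  FD 15: (-3,0) -> (4.5,12.99) [heading=60, draw]
  LT 60: heading 60 -> 120
  -- iteration 3/3 --
  FD 15: (4.5,12.99) -> (-3,25.981) [heading=120, draw]
  LT 60: heading 120 -> 180
]
BK 5: (-3,25.981) -> (2,25.981) [heading=180, draw]
BK 16: (2,25.981) -> (18,25.981) [heading=180, draw]
Final: pos=(18,25.981), heading=180, 6 segment(s) drawn
Waypoints (7 total):
(0, 0)
(-18, 0)
(-3, 0)
(4.5, 12.99)
(-3, 25.981)
(2, 25.981)
(18, 25.981)

Answer: (0, 0)
(-18, 0)
(-3, 0)
(4.5, 12.99)
(-3, 25.981)
(2, 25.981)
(18, 25.981)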